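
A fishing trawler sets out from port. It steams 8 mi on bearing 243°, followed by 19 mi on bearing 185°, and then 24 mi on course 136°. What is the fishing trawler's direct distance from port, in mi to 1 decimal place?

40.6 mi

Leg 1 (243°, 8 mi): east 8 sin 243° = -7.13, north 8 cos 243° = -3.63
Leg 2 (185°, 19 mi): east 19 sin 185° = -1.66, north 19 cos 185° = -18.93
Leg 3 (136°, 24 mi): east 24 sin 136° = 16.67, north 24 cos 136° = -17.26
Net: 7.89 east, -39.82 north. Distance = √((7.89)² + (-39.82)²) = 40.597 mi.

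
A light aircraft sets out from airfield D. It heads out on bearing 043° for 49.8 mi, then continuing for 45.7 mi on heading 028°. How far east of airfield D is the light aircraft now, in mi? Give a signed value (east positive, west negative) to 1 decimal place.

55.4 mi

Leg 1 (043°, 49.8 mi): east 49.8 sin 43° = 33.96, north 49.8 cos 43° = 36.42
Leg 2 (028°, 45.7 mi): east 45.7 sin 28° = 21.45, north 45.7 cos 28° = 40.35
Net east component: 55.42 mi.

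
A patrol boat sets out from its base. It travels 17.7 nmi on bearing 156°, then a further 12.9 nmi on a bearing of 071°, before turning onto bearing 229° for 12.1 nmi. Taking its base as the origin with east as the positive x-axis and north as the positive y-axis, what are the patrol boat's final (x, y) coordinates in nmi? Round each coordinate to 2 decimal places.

Leg 1 (156°, 17.7 nmi): east 17.7 sin 156° = 7.20, north 17.7 cos 156° = -16.17
Leg 2 (071°, 12.9 nmi): east 12.9 sin 71° = 12.20, north 12.9 cos 71° = 4.20
Leg 3 (229°, 12.1 nmi): east 12.1 sin 229° = -9.13, north 12.1 cos 229° = -7.94
Summing: 10.26 nmi east, -19.91 nmi north → (10.26, -19.91).

(10.26, -19.91)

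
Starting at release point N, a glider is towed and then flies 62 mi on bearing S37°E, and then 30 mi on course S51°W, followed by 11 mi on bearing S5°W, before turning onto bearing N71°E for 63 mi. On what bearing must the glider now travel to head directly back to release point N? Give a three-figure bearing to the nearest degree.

309°

Leg 1 (S37°E, 62 mi): east 62 sin 143° = 37.31, north 62 cos 143° = -49.52
Leg 2 (S51°W, 30 mi): east 30 sin 231° = -23.31, north 30 cos 231° = -18.88
Leg 3 (S5°W, 11 mi): east 11 sin 185° = -0.96, north 11 cos 185° = -10.96
Leg 4 (N71°E, 63 mi): east 63 sin 71° = 59.57, north 63 cos 71° = 20.51
Net displacement: 72.61 east, -58.84 north. Direction back to start is (-72.61, 58.84): bearing = atan2(-72.61, 58.84) mod 360° = 309.02° ≈ 309°.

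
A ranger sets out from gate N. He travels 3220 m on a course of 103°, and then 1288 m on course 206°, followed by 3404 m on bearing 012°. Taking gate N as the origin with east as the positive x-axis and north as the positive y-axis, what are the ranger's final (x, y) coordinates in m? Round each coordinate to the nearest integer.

(3281, 1448)

Leg 1 (103°, 3220 m): east 3220 sin 103° = 3137.47, north 3220 cos 103° = -724.34
Leg 2 (206°, 1288 m): east 1288 sin 206° = -564.62, north 1288 cos 206° = -1157.65
Leg 3 (012°, 3404 m): east 3404 sin 12° = 707.73, north 3404 cos 12° = 3329.61
Summing: 3280.58 m east, 1447.63 m north → (3281, 1448).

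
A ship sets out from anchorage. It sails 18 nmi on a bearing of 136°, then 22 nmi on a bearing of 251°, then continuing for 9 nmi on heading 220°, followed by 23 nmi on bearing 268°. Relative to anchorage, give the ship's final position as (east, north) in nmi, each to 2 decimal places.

(-37.07, -27.81)

Leg 1 (136°, 18 nmi): east 18 sin 136° = 12.50, north 18 cos 136° = -12.95
Leg 2 (251°, 22 nmi): east 22 sin 251° = -20.80, north 22 cos 251° = -7.16
Leg 3 (220°, 9 nmi): east 9 sin 220° = -5.79, north 9 cos 220° = -6.89
Leg 4 (268°, 23 nmi): east 23 sin 268° = -22.99, north 23 cos 268° = -0.80
Summing: -37.07 nmi east, -27.81 nmi north → (-37.07, -27.81).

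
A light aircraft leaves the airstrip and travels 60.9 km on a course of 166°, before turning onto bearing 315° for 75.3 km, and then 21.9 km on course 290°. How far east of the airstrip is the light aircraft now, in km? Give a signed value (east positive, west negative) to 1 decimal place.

Leg 1 (166°, 60.9 km): east 60.9 sin 166° = 14.73, north 60.9 cos 166° = -59.09
Leg 2 (315°, 75.3 km): east 75.3 sin 315° = -53.25, north 75.3 cos 315° = 53.25
Leg 3 (290°, 21.9 km): east 21.9 sin 290° = -20.58, north 21.9 cos 290° = 7.49
Net east component: -59.09 km.

-59.1 km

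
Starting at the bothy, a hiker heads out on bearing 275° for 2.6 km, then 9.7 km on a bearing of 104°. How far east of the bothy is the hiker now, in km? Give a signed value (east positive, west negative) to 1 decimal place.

6.8 km

Leg 1 (275°, 2.6 km): east 2.6 sin 275° = -2.59, north 2.6 cos 275° = 0.23
Leg 2 (104°, 9.7 km): east 9.7 sin 104° = 9.41, north 9.7 cos 104° = -2.35
Net east component: 6.82 km.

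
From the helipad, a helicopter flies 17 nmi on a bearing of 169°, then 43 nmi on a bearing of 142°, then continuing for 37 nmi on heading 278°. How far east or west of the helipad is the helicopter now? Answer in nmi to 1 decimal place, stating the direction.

Leg 1 (169°, 17 nmi): east 17 sin 169° = 3.24, north 17 cos 169° = -16.69
Leg 2 (142°, 43 nmi): east 43 sin 142° = 26.47, north 43 cos 142° = -33.88
Leg 3 (278°, 37 nmi): east 37 sin 278° = -36.64, north 37 cos 278° = 5.15
Net east component: -6.92 nmi.

6.9 nmi west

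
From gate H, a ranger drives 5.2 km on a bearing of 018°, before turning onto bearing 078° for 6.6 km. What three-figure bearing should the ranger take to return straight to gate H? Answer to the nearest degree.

232°

Leg 1 (018°, 5.2 km): east 5.2 sin 18° = 1.61, north 5.2 cos 18° = 4.95
Leg 2 (078°, 6.6 km): east 6.6 sin 78° = 6.46, north 6.6 cos 78° = 1.37
Net displacement: 8.06 east, 6.32 north. Direction back to start is (-8.06, -6.32): bearing = atan2(-8.06, -6.32) mod 360° = 231.92° ≈ 232°.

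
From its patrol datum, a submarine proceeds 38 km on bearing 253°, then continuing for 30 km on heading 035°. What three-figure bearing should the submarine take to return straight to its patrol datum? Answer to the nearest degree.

125°

Leg 1 (253°, 38 km): east 38 sin 253° = -36.34, north 38 cos 253° = -11.11
Leg 2 (035°, 30 km): east 30 sin 35° = 17.21, north 30 cos 35° = 24.57
Net displacement: -19.13 east, 13.46 north. Direction back to start is (19.13, -13.46): bearing = atan2(19.13, -13.46) mod 360° = 125.14° ≈ 125°.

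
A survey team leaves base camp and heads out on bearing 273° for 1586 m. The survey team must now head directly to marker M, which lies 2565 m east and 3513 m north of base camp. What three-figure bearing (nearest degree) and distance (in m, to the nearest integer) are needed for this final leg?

Leg 1 (273°, 1586 m): east 1586 sin 273° = -1583.83, north 1586 cos 273° = 83.00
Current position: (-1583.83, 83.00). Target: (2565, 3513). Remaining: Δeast = 4148.83, Δnorth = 3430.00.
Bearing = atan2(4148.83, 3430.00) mod 360° = 50.42°; distance = √((4148.83)² + (3430.00)²) = 5383.087 m.

050°, 5383 m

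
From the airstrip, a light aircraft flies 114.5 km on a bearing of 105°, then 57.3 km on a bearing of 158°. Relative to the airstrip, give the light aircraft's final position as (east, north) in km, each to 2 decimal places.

Leg 1 (105°, 114.5 km): east 114.5 sin 105° = 110.60, north 114.5 cos 105° = -29.63
Leg 2 (158°, 57.3 km): east 57.3 sin 158° = 21.46, north 57.3 cos 158° = -53.13
Summing: 132.06 km east, -82.76 km north → (132.06, -82.76).

(132.06, -82.76)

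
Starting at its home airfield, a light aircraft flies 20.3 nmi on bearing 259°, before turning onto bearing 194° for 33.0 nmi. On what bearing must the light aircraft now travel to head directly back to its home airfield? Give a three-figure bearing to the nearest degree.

Leg 1 (259°, 20.3 nmi): east 20.3 sin 259° = -19.93, north 20.3 cos 259° = -3.87
Leg 2 (194°, 33.0 nmi): east 33.0 sin 194° = -7.98, north 33.0 cos 194° = -32.02
Net displacement: -27.91 east, -35.89 north. Direction back to start is (27.91, 35.89): bearing = atan2(27.91, 35.89) mod 360° = 37.87° ≈ 038°.

038°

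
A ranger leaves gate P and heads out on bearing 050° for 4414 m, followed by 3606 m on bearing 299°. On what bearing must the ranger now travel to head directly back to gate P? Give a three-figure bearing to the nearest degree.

Leg 1 (050°, 4414 m): east 4414 sin 50° = 3381.32, north 4414 cos 50° = 2837.26
Leg 2 (299°, 3606 m): east 3606 sin 299° = -3153.88, north 3606 cos 299° = 1748.22
Net displacement: 227.44 east, 4585.49 north. Direction back to start is (-227.44, -4585.49): bearing = atan2(-227.44, -4585.49) mod 360° = 182.84° ≈ 183°.

183°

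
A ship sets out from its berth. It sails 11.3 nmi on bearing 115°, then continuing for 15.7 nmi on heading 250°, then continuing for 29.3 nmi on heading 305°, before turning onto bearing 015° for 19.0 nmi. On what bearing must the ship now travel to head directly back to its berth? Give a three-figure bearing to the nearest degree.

Leg 1 (115°, 11.3 nmi): east 11.3 sin 115° = 10.24, north 11.3 cos 115° = -4.78
Leg 2 (250°, 15.7 nmi): east 15.7 sin 250° = -14.75, north 15.7 cos 250° = -5.37
Leg 3 (305°, 29.3 nmi): east 29.3 sin 305° = -24.00, north 29.3 cos 305° = 16.81
Leg 4 (015°, 19.0 nmi): east 19.0 sin 15° = 4.92, north 19.0 cos 15° = 18.35
Net displacement: -23.60 east, 25.01 north. Direction back to start is (23.60, -25.01): bearing = atan2(23.60, -25.01) mod 360° = 136.67° ≈ 137°.

137°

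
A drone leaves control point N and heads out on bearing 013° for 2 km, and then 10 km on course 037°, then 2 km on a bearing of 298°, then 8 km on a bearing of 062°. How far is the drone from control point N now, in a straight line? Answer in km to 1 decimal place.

Leg 1 (013°, 2 km): east 2 sin 13° = 0.45, north 2 cos 13° = 1.95
Leg 2 (037°, 10 km): east 10 sin 37° = 6.02, north 10 cos 37° = 7.99
Leg 3 (298°, 2 km): east 2 sin 298° = -1.77, north 2 cos 298° = 0.94
Leg 4 (062°, 8 km): east 8 sin 62° = 7.06, north 8 cos 62° = 3.76
Net: 11.77 east, 14.63 north. Distance = √((11.77)² + (14.63)²) = 18.774 km.

18.8 km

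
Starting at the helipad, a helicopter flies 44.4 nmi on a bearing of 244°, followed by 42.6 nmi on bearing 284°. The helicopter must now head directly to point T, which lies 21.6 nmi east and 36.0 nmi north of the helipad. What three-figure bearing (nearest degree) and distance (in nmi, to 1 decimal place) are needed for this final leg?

066°, 112.3 nmi

Leg 1 (244°, 44.4 nmi): east 44.4 sin 244° = -39.91, north 44.4 cos 244° = -19.46
Leg 2 (284°, 42.6 nmi): east 42.6 sin 284° = -41.33, north 42.6 cos 284° = 10.31
Current position: (-81.24, -9.16). Target: (21.6, 36.0). Remaining: Δeast = 102.84, Δnorth = 45.16.
Bearing = atan2(102.84, 45.16) mod 360° = 66.29°; distance = √((102.84)² + (45.16)²) = 112.319 nmi.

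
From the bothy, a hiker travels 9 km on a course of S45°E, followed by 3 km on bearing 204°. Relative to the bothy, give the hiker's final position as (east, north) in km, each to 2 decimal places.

Leg 1 (S45°E, 9 km): east 9 sin 135° = 6.36, north 9 cos 135° = -6.36
Leg 2 (204°, 3 km): east 3 sin 204° = -1.22, north 3 cos 204° = -2.74
Summing: 5.14 km east, -9.10 km north → (5.14, -9.10).

(5.14, -9.10)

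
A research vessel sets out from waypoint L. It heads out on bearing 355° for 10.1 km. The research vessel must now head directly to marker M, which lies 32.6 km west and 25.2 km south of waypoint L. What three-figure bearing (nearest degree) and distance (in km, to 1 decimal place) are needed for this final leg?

Leg 1 (355°, 10.1 km): east 10.1 sin 355° = -0.88, north 10.1 cos 355° = 10.06
Current position: (-0.88, 10.06). Target: (-32.6, -25.2). Remaining: Δeast = -31.72, Δnorth = -35.26.
Bearing = atan2(-31.72, -35.26) mod 360° = 221.97°; distance = √((-31.72)² + (-35.26)²) = 47.429 km.

222°, 47.4 km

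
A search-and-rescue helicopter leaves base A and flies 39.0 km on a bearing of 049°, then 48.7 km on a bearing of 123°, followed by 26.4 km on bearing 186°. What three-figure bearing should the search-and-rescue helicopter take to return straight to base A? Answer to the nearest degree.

Leg 1 (049°, 39.0 km): east 39.0 sin 49° = 29.43, north 39.0 cos 49° = 25.59
Leg 2 (123°, 48.7 km): east 48.7 sin 123° = 40.84, north 48.7 cos 123° = -26.52
Leg 3 (186°, 26.4 km): east 26.4 sin 186° = -2.76, north 26.4 cos 186° = -26.26
Net displacement: 67.52 east, -27.19 north. Direction back to start is (-67.52, 27.19): bearing = atan2(-67.52, 27.19) mod 360° = 291.94° ≈ 292°.

292°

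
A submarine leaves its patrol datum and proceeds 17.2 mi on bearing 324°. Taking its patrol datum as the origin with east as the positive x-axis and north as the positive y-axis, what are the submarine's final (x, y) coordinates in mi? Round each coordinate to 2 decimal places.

Leg 1 (324°, 17.2 mi): east 17.2 sin 324° = -10.11, north 17.2 cos 324° = 13.92
Summing: -10.11 mi east, 13.92 mi north → (-10.11, 13.92).

(-10.11, 13.92)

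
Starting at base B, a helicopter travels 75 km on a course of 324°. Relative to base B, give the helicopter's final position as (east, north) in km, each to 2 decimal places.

(-44.08, 60.68)

Leg 1 (324°, 75 km): east 75 sin 324° = -44.08, north 75 cos 324° = 60.68
Summing: -44.08 km east, 60.68 km north → (-44.08, 60.68).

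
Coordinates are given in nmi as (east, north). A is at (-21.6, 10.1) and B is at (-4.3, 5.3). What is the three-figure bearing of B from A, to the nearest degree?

Δeast = -4.3 − -21.6 = 17.30; Δnorth = 5.3 − 10.1 = -4.80.
Bearing = atan2(Δeast, Δnorth) mod 360° = 105.51° ≈ 106°.

106°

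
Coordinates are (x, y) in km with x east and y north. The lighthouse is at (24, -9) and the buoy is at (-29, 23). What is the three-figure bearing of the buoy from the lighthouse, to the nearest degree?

301°

Δeast = -29 − 24 = -53.00; Δnorth = 23 − -9 = 32.00.
Bearing = atan2(Δeast, Δnorth) mod 360° = 301.12° ≈ 301°.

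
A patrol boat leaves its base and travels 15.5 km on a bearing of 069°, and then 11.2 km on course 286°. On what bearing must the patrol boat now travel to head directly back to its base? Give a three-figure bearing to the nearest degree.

203°

Leg 1 (069°, 15.5 km): east 15.5 sin 69° = 14.47, north 15.5 cos 69° = 5.55
Leg 2 (286°, 11.2 km): east 11.2 sin 286° = -10.77, north 11.2 cos 286° = 3.09
Net displacement: 3.70 east, 8.64 north. Direction back to start is (-3.70, -8.64): bearing = atan2(-3.70, -8.64) mod 360° = 203.20° ≈ 203°.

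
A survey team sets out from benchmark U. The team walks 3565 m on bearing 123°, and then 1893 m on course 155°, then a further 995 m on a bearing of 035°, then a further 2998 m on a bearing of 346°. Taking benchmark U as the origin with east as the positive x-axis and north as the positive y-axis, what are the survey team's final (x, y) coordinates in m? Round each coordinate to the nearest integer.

Leg 1 (123°, 3565 m): east 3565 sin 123° = 2989.86, north 3565 cos 123° = -1941.64
Leg 2 (155°, 1893 m): east 1893 sin 155° = 800.02, north 1893 cos 155° = -1715.64
Leg 3 (035°, 995 m): east 995 sin 35° = 570.71, north 995 cos 35° = 815.06
Leg 4 (346°, 2998 m): east 2998 sin 346° = -725.28, north 2998 cos 346° = 2908.95
Summing: 3635.30 m east, 66.72 m north → (3635, 67).

(3635, 67)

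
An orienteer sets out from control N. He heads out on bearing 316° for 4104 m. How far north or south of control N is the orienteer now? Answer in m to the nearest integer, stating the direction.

2952 m north

Leg 1 (316°, 4104 m): east 4104 sin 316° = -2850.88, north 4104 cos 316° = 2952.17
Net north component: 2952.17 m.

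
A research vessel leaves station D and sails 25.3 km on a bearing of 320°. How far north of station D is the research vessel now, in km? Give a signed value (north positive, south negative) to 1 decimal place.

Leg 1 (320°, 25.3 km): east 25.3 sin 320° = -16.26, north 25.3 cos 320° = 19.38
Net north component: 19.38 km.

19.4 km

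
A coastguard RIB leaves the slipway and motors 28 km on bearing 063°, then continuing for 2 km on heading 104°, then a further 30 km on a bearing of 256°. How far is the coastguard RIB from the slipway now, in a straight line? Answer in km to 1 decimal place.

5.4 km

Leg 1 (063°, 28 km): east 28 sin 63° = 24.95, north 28 cos 63° = 12.71
Leg 2 (104°, 2 km): east 2 sin 104° = 1.94, north 2 cos 104° = -0.48
Leg 3 (256°, 30 km): east 30 sin 256° = -29.11, north 30 cos 256° = -7.26
Net: -2.22 east, 4.97 north. Distance = √((-2.22)² + (4.97)²) = 5.444 km.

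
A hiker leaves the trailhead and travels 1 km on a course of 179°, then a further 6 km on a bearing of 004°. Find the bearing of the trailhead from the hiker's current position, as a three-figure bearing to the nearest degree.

185°

Leg 1 (179°, 1 km): east 1 sin 179° = 0.02, north 1 cos 179° = -1.00
Leg 2 (004°, 6 km): east 6 sin 4° = 0.42, north 6 cos 4° = 5.99
Net displacement: 0.44 east, 4.99 north. Direction back to start is (-0.44, -4.99): bearing = atan2(-0.44, -4.99) mod 360° = 185.00° ≈ 185°.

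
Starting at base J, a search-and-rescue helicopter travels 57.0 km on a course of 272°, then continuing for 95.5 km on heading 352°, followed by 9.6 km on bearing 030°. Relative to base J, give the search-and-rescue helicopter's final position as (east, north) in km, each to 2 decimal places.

Leg 1 (272°, 57.0 km): east 57.0 sin 272° = -56.97, north 57.0 cos 272° = 1.99
Leg 2 (352°, 95.5 km): east 95.5 sin 352° = -13.29, north 95.5 cos 352° = 94.57
Leg 3 (030°, 9.6 km): east 9.6 sin 30° = 4.80, north 9.6 cos 30° = 8.31
Summing: -65.46 km east, 104.87 km north → (-65.46, 104.87).

(-65.46, 104.87)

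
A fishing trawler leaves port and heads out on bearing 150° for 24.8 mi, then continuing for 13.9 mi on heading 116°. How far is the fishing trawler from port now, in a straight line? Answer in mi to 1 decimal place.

Leg 1 (150°, 24.8 mi): east 24.8 sin 150° = 12.40, north 24.8 cos 150° = -21.48
Leg 2 (116°, 13.9 mi): east 13.9 sin 116° = 12.49, north 13.9 cos 116° = -6.09
Net: 24.89 east, -27.57 north. Distance = √((24.89)² + (-27.57)²) = 37.146 mi.

37.1 mi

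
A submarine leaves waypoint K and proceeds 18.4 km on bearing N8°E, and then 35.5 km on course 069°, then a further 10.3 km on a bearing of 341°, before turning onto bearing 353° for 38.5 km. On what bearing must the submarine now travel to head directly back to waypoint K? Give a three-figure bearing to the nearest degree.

Leg 1 (N8°E, 18.4 km): east 18.4 sin 8° = 2.56, north 18.4 cos 8° = 18.22
Leg 2 (069°, 35.5 km): east 35.5 sin 69° = 33.14, north 35.5 cos 69° = 12.72
Leg 3 (341°, 10.3 km): east 10.3 sin 341° = -3.35, north 10.3 cos 341° = 9.74
Leg 4 (353°, 38.5 km): east 38.5 sin 353° = -4.69, north 38.5 cos 353° = 38.21
Net displacement: 27.66 east, 78.89 north. Direction back to start is (-27.66, -78.89): bearing = atan2(-27.66, -78.89) mod 360° = 199.32° ≈ 199°.

199°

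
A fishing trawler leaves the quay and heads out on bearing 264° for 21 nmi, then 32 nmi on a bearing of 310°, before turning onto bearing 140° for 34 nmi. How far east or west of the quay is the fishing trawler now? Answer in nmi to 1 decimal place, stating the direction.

23.5 nmi west

Leg 1 (264°, 21 nmi): east 21 sin 264° = -20.88, north 21 cos 264° = -2.20
Leg 2 (310°, 32 nmi): east 32 sin 310° = -24.51, north 32 cos 310° = 20.57
Leg 3 (140°, 34 nmi): east 34 sin 140° = 21.85, north 34 cos 140° = -26.05
Net east component: -23.54 nmi.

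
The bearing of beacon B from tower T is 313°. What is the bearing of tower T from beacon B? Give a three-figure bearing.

133°

Back-bearing = 313° − 180° = 133°.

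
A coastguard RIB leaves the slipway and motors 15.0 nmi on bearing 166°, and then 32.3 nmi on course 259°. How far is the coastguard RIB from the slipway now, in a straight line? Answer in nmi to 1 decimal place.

34.9 nmi

Leg 1 (166°, 15.0 nmi): east 15.0 sin 166° = 3.63, north 15.0 cos 166° = -14.55
Leg 2 (259°, 32.3 nmi): east 32.3 sin 259° = -31.71, north 32.3 cos 259° = -6.16
Net: -28.08 east, -20.72 north. Distance = √((-28.08)² + (-20.72)²) = 34.894 nmi.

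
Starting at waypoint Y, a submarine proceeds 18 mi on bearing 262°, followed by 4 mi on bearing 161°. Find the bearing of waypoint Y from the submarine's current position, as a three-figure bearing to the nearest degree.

069°

Leg 1 (262°, 18 mi): east 18 sin 262° = -17.82, north 18 cos 262° = -2.51
Leg 2 (161°, 4 mi): east 4 sin 161° = 1.30, north 4 cos 161° = -3.78
Net displacement: -16.52 east, -6.29 north. Direction back to start is (16.52, 6.29): bearing = atan2(16.52, 6.29) mod 360° = 69.17° ≈ 069°.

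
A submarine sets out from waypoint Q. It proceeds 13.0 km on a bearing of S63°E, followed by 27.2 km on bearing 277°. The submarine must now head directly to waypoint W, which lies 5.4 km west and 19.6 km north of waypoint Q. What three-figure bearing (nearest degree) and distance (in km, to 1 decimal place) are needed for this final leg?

Leg 1 (S63°E, 13.0 km): east 13.0 sin 117° = 11.58, north 13.0 cos 117° = -5.90
Leg 2 (277°, 27.2 km): east 27.2 sin 277° = -27.00, north 27.2 cos 277° = 3.31
Current position: (-15.41, -2.59). Target: (-5.4, 19.6). Remaining: Δeast = 10.01, Δnorth = 22.19.
Bearing = atan2(10.01, 22.19) mod 360° = 24.29°; distance = √((10.01)² + (22.19)²) = 24.342 km.

024°, 24.3 km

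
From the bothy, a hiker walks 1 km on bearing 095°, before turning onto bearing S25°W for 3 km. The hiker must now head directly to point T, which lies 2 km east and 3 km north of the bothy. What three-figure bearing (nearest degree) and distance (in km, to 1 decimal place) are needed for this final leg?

021°, 6.2 km

Leg 1 (095°, 1 km): east 1 sin 95° = 1.00, north 1 cos 95° = -0.09
Leg 2 (S25°W, 3 km): east 3 sin 205° = -1.27, north 3 cos 205° = -2.72
Current position: (-0.27, -2.81). Target: (2, 3). Remaining: Δeast = 2.27, Δnorth = 5.81.
Bearing = atan2(2.27, 5.81) mod 360° = 21.37°; distance = √((2.27)² + (5.81)²) = 6.235 km.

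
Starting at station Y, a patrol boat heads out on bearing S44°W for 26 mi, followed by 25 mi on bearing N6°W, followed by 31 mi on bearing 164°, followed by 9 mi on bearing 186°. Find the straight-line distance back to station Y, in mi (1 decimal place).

35.1 mi

Leg 1 (S44°W, 26 mi): east 26 sin 224° = -18.06, north 26 cos 224° = -18.70
Leg 2 (N6°W, 25 mi): east 25 sin 354° = -2.61, north 25 cos 354° = 24.86
Leg 3 (164°, 31 mi): east 31 sin 164° = 8.54, north 31 cos 164° = -29.80
Leg 4 (186°, 9 mi): east 9 sin 186° = -0.94, north 9 cos 186° = -8.95
Net: -13.07 east, -32.59 north. Distance = √((-13.07)² + (-32.59)²) = 35.113 mi.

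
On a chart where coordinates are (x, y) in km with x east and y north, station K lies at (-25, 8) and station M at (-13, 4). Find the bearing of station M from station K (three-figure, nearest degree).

Δeast = -13 − -25 = 12.00; Δnorth = 4 − 8 = -4.00.
Bearing = atan2(Δeast, Δnorth) mod 360° = 108.43° ≈ 108°.

108°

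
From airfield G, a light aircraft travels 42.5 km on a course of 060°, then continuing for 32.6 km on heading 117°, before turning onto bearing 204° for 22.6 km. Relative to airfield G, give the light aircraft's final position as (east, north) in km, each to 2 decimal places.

Leg 1 (060°, 42.5 km): east 42.5 sin 60° = 36.81, north 42.5 cos 60° = 21.25
Leg 2 (117°, 32.6 km): east 32.6 sin 117° = 29.05, north 32.6 cos 117° = -14.80
Leg 3 (204°, 22.6 km): east 22.6 sin 204° = -9.19, north 22.6 cos 204° = -20.65
Summing: 56.66 km east, -14.20 km north → (56.66, -14.20).

(56.66, -14.20)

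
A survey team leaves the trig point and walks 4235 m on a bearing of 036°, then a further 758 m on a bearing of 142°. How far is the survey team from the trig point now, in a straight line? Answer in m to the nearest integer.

Leg 1 (036°, 4235 m): east 4235 sin 36° = 2489.27, north 4235 cos 36° = 3426.19
Leg 2 (142°, 758 m): east 758 sin 142° = 466.67, north 758 cos 142° = -597.31
Net: 2955.94 east, 2828.87 north. Distance = √((2955.94)² + (2828.87)²) = 4091.470 m.

4091 m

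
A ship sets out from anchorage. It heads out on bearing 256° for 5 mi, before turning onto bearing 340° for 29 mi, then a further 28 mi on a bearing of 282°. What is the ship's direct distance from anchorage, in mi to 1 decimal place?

Leg 1 (256°, 5 mi): east 5 sin 256° = -4.85, north 5 cos 256° = -1.21
Leg 2 (340°, 29 mi): east 29 sin 340° = -9.92, north 29 cos 340° = 27.25
Leg 3 (282°, 28 mi): east 28 sin 282° = -27.39, north 28 cos 282° = 5.82
Net: -42.16 east, 31.86 north. Distance = √((-42.16)² + (31.86)²) = 52.845 mi.

52.8 mi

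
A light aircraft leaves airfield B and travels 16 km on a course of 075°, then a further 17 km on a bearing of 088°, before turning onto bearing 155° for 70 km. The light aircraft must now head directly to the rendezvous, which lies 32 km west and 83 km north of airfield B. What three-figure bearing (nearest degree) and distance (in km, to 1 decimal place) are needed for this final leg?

Leg 1 (075°, 16 km): east 16 sin 75° = 15.45, north 16 cos 75° = 4.14
Leg 2 (088°, 17 km): east 17 sin 88° = 16.99, north 17 cos 88° = 0.59
Leg 3 (155°, 70 km): east 70 sin 155° = 29.58, north 70 cos 155° = -63.44
Current position: (62.03, -58.71). Target: (-32, 83). Remaining: Δeast = -94.03, Δnorth = 141.71.
Bearing = atan2(-94.03, 141.71) mod 360° = 326.43°; distance = √((-94.03)² + (141.71)²) = 170.065 km.

326°, 170.1 km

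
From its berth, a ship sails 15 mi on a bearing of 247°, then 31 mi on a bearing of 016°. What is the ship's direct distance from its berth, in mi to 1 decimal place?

Leg 1 (247°, 15 mi): east 15 sin 247° = -13.81, north 15 cos 247° = -5.86
Leg 2 (016°, 31 mi): east 31 sin 16° = 8.54, north 31 cos 16° = 29.80
Net: -5.26 east, 23.94 north. Distance = √((-5.26)² + (23.94)²) = 24.510 mi.

24.5 mi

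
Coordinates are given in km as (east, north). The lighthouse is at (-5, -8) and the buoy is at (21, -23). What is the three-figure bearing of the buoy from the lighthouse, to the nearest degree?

120°

Δeast = 21 − -5 = 26.00; Δnorth = -23 − -8 = -15.00.
Bearing = atan2(Δeast, Δnorth) mod 360° = 119.98° ≈ 120°.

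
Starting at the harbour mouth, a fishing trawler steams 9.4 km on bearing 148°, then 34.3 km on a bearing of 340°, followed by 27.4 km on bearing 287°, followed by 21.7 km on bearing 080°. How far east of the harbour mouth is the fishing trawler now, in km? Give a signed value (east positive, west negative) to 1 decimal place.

Leg 1 (148°, 9.4 km): east 9.4 sin 148° = 4.98, north 9.4 cos 148° = -7.97
Leg 2 (340°, 34.3 km): east 34.3 sin 340° = -11.73, north 34.3 cos 340° = 32.23
Leg 3 (287°, 27.4 km): east 27.4 sin 287° = -26.20, north 27.4 cos 287° = 8.01
Leg 4 (080°, 21.7 km): east 21.7 sin 80° = 21.37, north 21.7 cos 80° = 3.77
Net east component: -11.58 km.

-11.6 km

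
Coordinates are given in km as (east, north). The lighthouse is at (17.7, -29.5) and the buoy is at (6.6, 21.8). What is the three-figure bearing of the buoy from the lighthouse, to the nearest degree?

Δeast = 6.6 − 17.7 = -11.10; Δnorth = 21.8 − -29.5 = 51.30.
Bearing = atan2(Δeast, Δnorth) mod 360° = 347.79° ≈ 348°.

348°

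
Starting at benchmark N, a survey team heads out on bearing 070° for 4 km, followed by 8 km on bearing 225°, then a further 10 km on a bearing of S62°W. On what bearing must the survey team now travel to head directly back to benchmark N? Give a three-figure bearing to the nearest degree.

050°

Leg 1 (070°, 4 km): east 4 sin 70° = 3.76, north 4 cos 70° = 1.37
Leg 2 (225°, 8 km): east 8 sin 225° = -5.66, north 8 cos 225° = -5.66
Leg 3 (S62°W, 10 km): east 10 sin 242° = -8.83, north 10 cos 242° = -4.69
Net displacement: -10.73 east, -8.98 north. Direction back to start is (10.73, 8.98): bearing = atan2(10.73, 8.98) mod 360° = 50.06° ≈ 050°.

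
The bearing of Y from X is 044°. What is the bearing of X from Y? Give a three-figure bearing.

Back-bearing = 044° + 180° = 224°.

224°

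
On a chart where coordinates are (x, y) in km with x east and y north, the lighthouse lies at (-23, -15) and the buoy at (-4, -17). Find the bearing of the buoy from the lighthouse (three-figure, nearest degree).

Δeast = -4 − -23 = 19.00; Δnorth = -17 − -15 = -2.00.
Bearing = atan2(Δeast, Δnorth) mod 360° = 96.01° ≈ 096°.

096°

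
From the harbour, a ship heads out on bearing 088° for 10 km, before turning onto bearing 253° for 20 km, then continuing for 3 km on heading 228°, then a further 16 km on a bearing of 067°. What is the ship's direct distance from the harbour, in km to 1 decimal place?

3.6 km

Leg 1 (088°, 10 km): east 10 sin 88° = 9.99, north 10 cos 88° = 0.35
Leg 2 (253°, 20 km): east 20 sin 253° = -19.13, north 20 cos 253° = -5.85
Leg 3 (228°, 3 km): east 3 sin 228° = -2.23, north 3 cos 228° = -2.01
Leg 4 (067°, 16 km): east 16 sin 67° = 14.73, north 16 cos 67° = 6.25
Net: 3.37 east, -1.25 north. Distance = √((3.37)² + (-1.25)²) = 3.592 km.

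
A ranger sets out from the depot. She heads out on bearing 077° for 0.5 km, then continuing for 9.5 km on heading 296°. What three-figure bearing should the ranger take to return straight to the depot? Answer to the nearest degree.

118°

Leg 1 (077°, 0.5 km): east 0.5 sin 77° = 0.49, north 0.5 cos 77° = 0.11
Leg 2 (296°, 9.5 km): east 9.5 sin 296° = -8.54, north 9.5 cos 296° = 4.16
Net displacement: -8.05 east, 4.28 north. Direction back to start is (8.05, -4.28): bearing = atan2(8.05, -4.28) mod 360° = 117.98° ≈ 118°.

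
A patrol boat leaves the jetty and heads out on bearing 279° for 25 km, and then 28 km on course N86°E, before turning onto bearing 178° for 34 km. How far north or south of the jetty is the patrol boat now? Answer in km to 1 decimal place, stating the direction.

28.1 km south

Leg 1 (279°, 25 km): east 25 sin 279° = -24.69, north 25 cos 279° = 3.91
Leg 2 (N86°E, 28 km): east 28 sin 86° = 27.93, north 28 cos 86° = 1.95
Leg 3 (178°, 34 km): east 34 sin 178° = 1.19, north 34 cos 178° = -33.98
Net north component: -28.12 km.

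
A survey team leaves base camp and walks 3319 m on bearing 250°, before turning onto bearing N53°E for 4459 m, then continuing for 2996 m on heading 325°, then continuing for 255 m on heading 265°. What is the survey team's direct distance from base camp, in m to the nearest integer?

4264 m

Leg 1 (250°, 3319 m): east 3319 sin 250° = -3118.84, north 3319 cos 250° = -1135.16
Leg 2 (N53°E, 4459 m): east 4459 sin 53° = 3561.12, north 4459 cos 53° = 2683.49
Leg 3 (325°, 2996 m): east 2996 sin 325° = -1718.44, north 2996 cos 325° = 2454.18
Leg 4 (265°, 255 m): east 255 sin 265° = -254.03, north 255 cos 265° = -22.22
Net: -1530.19 east, 3980.28 north. Distance = √((-1530.19)² + (3980.28)²) = 4264.286 m.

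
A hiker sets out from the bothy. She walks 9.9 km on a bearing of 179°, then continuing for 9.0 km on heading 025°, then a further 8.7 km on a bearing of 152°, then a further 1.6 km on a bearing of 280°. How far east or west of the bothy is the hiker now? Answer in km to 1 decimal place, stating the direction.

6.5 km east

Leg 1 (179°, 9.9 km): east 9.9 sin 179° = 0.17, north 9.9 cos 179° = -9.90
Leg 2 (025°, 9.0 km): east 9.0 sin 25° = 3.80, north 9.0 cos 25° = 8.16
Leg 3 (152°, 8.7 km): east 8.7 sin 152° = 4.08, north 8.7 cos 152° = -7.68
Leg 4 (280°, 1.6 km): east 1.6 sin 280° = -1.58, north 1.6 cos 280° = 0.28
Net east component: 6.49 km.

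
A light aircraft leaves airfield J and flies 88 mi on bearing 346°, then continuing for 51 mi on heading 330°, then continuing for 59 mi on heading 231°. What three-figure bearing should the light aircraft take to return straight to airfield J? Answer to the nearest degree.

Leg 1 (346°, 88 mi): east 88 sin 346° = -21.29, north 88 cos 346° = 85.39
Leg 2 (330°, 51 mi): east 51 sin 330° = -25.50, north 51 cos 330° = 44.17
Leg 3 (231°, 59 mi): east 59 sin 231° = -45.85, north 59 cos 231° = -37.13
Net displacement: -92.64 east, 92.42 north. Direction back to start is (92.64, -92.42): bearing = atan2(92.64, -92.42) mod 360° = 134.93° ≈ 135°.

135°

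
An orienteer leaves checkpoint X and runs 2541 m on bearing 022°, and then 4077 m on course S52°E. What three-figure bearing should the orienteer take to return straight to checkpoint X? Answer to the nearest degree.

Leg 1 (022°, 2541 m): east 2541 sin 22° = 951.88, north 2541 cos 22° = 2355.97
Leg 2 (S52°E, 4077 m): east 4077 sin 128° = 3212.72, north 4077 cos 128° = -2510.05
Net displacement: 4164.60 east, -154.08 north. Direction back to start is (-4164.60, 154.08): bearing = atan2(-4164.60, 154.08) mod 360° = 272.12° ≈ 272°.

272°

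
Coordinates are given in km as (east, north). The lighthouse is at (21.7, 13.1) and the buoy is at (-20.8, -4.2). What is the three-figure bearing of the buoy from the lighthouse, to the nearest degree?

248°

Δeast = -20.8 − 21.7 = -42.50; Δnorth = -4.2 − 13.1 = -17.30.
Bearing = atan2(Δeast, Δnorth) mod 360° = 247.85° ≈ 248°.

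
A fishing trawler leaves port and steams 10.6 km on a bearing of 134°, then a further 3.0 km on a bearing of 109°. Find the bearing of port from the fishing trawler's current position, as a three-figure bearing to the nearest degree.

309°

Leg 1 (134°, 10.6 km): east 10.6 sin 134° = 7.63, north 10.6 cos 134° = -7.36
Leg 2 (109°, 3.0 km): east 3.0 sin 109° = 2.84, north 3.0 cos 109° = -0.98
Net displacement: 10.46 east, -8.34 north. Direction back to start is (-10.46, 8.34): bearing = atan2(-10.46, 8.34) mod 360° = 308.56° ≈ 309°.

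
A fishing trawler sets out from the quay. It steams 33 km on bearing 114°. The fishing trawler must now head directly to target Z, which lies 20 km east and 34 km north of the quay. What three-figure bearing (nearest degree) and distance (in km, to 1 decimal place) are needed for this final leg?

Leg 1 (114°, 33 km): east 33 sin 114° = 30.15, north 33 cos 114° = -13.42
Current position: (30.15, -13.42). Target: (20, 34). Remaining: Δeast = -10.15, Δnorth = 47.42.
Bearing = atan2(-10.15, 47.42) mod 360° = 347.92°; distance = √((-10.15)² + (47.42)²) = 48.496 km.

348°, 48.5 km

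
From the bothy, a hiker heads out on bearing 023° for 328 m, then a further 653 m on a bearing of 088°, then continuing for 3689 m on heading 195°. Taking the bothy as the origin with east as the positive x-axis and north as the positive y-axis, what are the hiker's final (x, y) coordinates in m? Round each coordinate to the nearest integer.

(-174, -3239)

Leg 1 (023°, 328 m): east 328 sin 23° = 128.16, north 328 cos 23° = 301.93
Leg 2 (088°, 653 m): east 653 sin 88° = 652.60, north 653 cos 88° = 22.79
Leg 3 (195°, 3689 m): east 3689 sin 195° = -954.78, north 3689 cos 195° = -3563.30
Summing: -174.02 m east, -3238.59 m north → (-174, -3239).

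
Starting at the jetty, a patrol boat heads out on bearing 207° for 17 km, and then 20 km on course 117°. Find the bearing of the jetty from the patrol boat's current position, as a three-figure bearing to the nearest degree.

Leg 1 (207°, 17 km): east 17 sin 207° = -7.72, north 17 cos 207° = -15.15
Leg 2 (117°, 20 km): east 20 sin 117° = 17.82, north 20 cos 117° = -9.08
Net displacement: 10.10 east, -24.23 north. Direction back to start is (-10.10, 24.23): bearing = atan2(-10.10, 24.23) mod 360° = 337.36° ≈ 337°.

337°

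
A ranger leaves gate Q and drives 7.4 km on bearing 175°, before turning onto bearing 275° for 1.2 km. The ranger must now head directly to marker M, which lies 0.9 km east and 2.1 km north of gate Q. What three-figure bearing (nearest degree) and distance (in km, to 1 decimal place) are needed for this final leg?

009°, 9.5 km

Leg 1 (175°, 7.4 km): east 7.4 sin 175° = 0.64, north 7.4 cos 175° = -7.37
Leg 2 (275°, 1.2 km): east 1.2 sin 275° = -1.20, north 1.2 cos 275° = 0.10
Current position: (-0.55, -7.27). Target: (0.9, 2.1). Remaining: Δeast = 1.45, Δnorth = 9.37.
Bearing = atan2(1.45, 9.37) mod 360° = 8.80°; distance = √((1.45)² + (9.37)²) = 9.479 km.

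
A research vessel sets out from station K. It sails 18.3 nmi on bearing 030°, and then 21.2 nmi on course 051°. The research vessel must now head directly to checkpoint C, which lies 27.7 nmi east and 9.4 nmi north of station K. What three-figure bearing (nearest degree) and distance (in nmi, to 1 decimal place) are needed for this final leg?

Leg 1 (030°, 18.3 nmi): east 18.3 sin 30° = 9.15, north 18.3 cos 30° = 15.85
Leg 2 (051°, 21.2 nmi): east 21.2 sin 51° = 16.48, north 21.2 cos 51° = 13.34
Current position: (25.63, 29.19). Target: (27.7, 9.4). Remaining: Δeast = 2.07, Δnorth = -19.79.
Bearing = atan2(2.07, -19.79) mod 360° = 174.02°; distance = √((2.07)² + (-19.79)²) = 19.898 nmi.

174°, 19.9 nmi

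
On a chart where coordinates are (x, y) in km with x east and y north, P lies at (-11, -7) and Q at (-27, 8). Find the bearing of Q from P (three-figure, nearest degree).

313°

Δeast = -27 − -11 = -16.00; Δnorth = 8 − -7 = 15.00.
Bearing = atan2(Δeast, Δnorth) mod 360° = 313.15° ≈ 313°.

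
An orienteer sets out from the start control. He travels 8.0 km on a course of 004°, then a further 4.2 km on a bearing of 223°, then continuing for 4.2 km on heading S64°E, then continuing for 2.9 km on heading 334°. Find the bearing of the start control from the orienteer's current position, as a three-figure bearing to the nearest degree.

Leg 1 (004°, 8.0 km): east 8.0 sin 4° = 0.56, north 8.0 cos 4° = 7.98
Leg 2 (223°, 4.2 km): east 4.2 sin 223° = -2.86, north 4.2 cos 223° = -3.07
Leg 3 (S64°E, 4.2 km): east 4.2 sin 116° = 3.77, north 4.2 cos 116° = -1.84
Leg 4 (334°, 2.9 km): east 2.9 sin 334° = -1.27, north 2.9 cos 334° = 2.61
Net displacement: 0.20 east, 5.67 north. Direction back to start is (-0.20, -5.67): bearing = atan2(-0.20, -5.67) mod 360° = 181.99° ≈ 182°.

182°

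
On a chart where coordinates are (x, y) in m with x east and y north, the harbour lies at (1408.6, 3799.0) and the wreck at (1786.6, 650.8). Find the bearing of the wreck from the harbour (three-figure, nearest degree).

173°

Δeast = 1786.6 − 1408.6 = 378.00; Δnorth = 650.8 − 3799.0 = -3148.20.
Bearing = atan2(Δeast, Δnorth) mod 360° = 173.15° ≈ 173°.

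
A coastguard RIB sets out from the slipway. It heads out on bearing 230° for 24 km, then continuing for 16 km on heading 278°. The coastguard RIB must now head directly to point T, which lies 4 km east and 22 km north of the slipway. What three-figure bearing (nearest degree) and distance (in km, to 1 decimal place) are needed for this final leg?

047°, 52.0 km

Leg 1 (230°, 24 km): east 24 sin 230° = -18.39, north 24 cos 230° = -15.43
Leg 2 (278°, 16 km): east 16 sin 278° = -15.84, north 16 cos 278° = 2.23
Current position: (-34.23, -13.20). Target: (4, 22). Remaining: Δeast = 38.23, Δnorth = 35.20.
Bearing = atan2(38.23, 35.20) mod 360° = 47.36°; distance = √((38.23)² + (35.20)²) = 51.967 km.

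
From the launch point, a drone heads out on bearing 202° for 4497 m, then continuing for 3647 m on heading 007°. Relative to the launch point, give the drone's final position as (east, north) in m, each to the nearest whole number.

(-1240, -550)

Leg 1 (202°, 4497 m): east 4497 sin 202° = -1684.61, north 4497 cos 202° = -4169.55
Leg 2 (007°, 3647 m): east 3647 sin 7° = 444.46, north 3647 cos 7° = 3619.82
Summing: -1240.15 m east, -549.73 m north → (-1240, -550).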